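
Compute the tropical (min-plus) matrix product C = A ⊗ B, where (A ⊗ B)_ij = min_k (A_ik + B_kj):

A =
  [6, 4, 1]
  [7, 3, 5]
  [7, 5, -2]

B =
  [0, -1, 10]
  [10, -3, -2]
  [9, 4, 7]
A ⊗ B =
  [6, 1, 2]
  [7, 0, 1]
  [7, 2, 3]

Apply the min-plus product entry-by-entry:
  C[0][0] = min over k of (A[0][0] + B[0][0] = 6 + 0 = 6, A[0][1] + B[1][0] = 4 + 10 = 14, A[0][2] + B[2][0] = 1 + 9 = 10) = 6 (attained at k = 0)
  C[0][1] = min over k of (A[0][0] + B[0][1] = 6 + -1 = 5, A[0][1] + B[1][1] = 4 + -3 = 1, A[0][2] + B[2][1] = 1 + 4 = 5) = 1 (attained at k = 1)
  C[0][2] = min over k of (A[0][0] + B[0][2] = 6 + 10 = 16, A[0][1] + B[1][2] = 4 + -2 = 2, A[0][2] + B[2][2] = 1 + 7 = 8) = 2 (attained at k = 1)
  C[1][0] = min over k of (A[1][0] + B[0][0] = 7 + 0 = 7, A[1][1] + B[1][0] = 3 + 10 = 13, A[1][2] + B[2][0] = 5 + 9 = 14) = 7 (attained at k = 0)
  C[1][1] = min over k of (A[1][0] + B[0][1] = 7 + -1 = 6, A[1][1] + B[1][1] = 3 + -3 = 0, A[1][2] + B[2][1] = 5 + 4 = 9) = 0 (attained at k = 1)
  C[1][2] = min over k of (A[1][0] + B[0][2] = 7 + 10 = 17, A[1][1] + B[1][2] = 3 + -2 = 1, A[1][2] + B[2][2] = 5 + 7 = 12) = 1 (attained at k = 1)
  C[2][0] = min over k of (A[2][0] + B[0][0] = 7 + 0 = 7, A[2][1] + B[1][0] = 5 + 10 = 15, A[2][2] + B[2][0] = -2 + 9 = 7) = 7 (attained at k = 0)
  C[2][1] = min over k of (A[2][0] + B[0][1] = 7 + -1 = 6, A[2][1] + B[1][1] = 5 + -3 = 2, A[2][2] + B[2][1] = -2 + 4 = 2) = 2 (attained at k = 1)
  C[2][2] = min over k of (A[2][0] + B[0][2] = 7 + 10 = 17, A[2][1] + B[1][2] = 5 + -2 = 3, A[2][2] + B[2][2] = -2 + 7 = 5) = 3 (attained at k = 1)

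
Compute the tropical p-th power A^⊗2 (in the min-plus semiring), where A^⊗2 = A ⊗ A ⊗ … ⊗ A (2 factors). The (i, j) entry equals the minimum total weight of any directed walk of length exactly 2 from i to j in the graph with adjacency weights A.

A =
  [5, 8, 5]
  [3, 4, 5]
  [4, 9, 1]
A^⊗2 =
  [9, 12, 6]
  [7, 8, 6]
  [5, 10, 2]

Each entry (A^⊗2)_ij equals the minimum over all length-2 walks i = v_0 → v_1 → … → v_2 = j of Σ_t A[v_t][v_{t+1}]. For example, for (i, j) = (0, 2) we minimise over 3 possible intermediate vertex sequences; the minimum is 6, attained along the walk 0 → 2 → 2.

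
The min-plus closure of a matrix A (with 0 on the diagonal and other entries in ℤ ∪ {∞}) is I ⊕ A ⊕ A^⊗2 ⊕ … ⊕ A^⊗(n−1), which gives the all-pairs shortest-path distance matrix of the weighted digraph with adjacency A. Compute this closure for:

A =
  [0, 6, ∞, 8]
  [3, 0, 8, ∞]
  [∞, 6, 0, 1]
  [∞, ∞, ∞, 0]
Closure =
  [0, 6, 14, 8]
  [3, 0, 8, 9]
  [9, 6, 0, 1]
  [∞, ∞, ∞, 0]

This is the Floyd-Warshall all-pairs shortest-path computation. For each intermediate vertex k = 0, 1, …, 3, update dist[i][j] ← min(dist[i][j], dist[i][k] + dist[k][j]). The final matrix gives, for each (i, j), the minimum total weight of any directed path from i to j (possibly empty when i = j).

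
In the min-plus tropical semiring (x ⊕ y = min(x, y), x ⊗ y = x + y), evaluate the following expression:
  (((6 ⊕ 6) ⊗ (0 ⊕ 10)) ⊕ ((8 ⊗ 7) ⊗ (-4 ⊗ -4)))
(((6 ⊕ 6) ⊗ (0 ⊕ 10)) ⊕ ((8 ⊗ 7) ⊗ (-4 ⊗ -4))) = 6

Expand innermost to outermost. Recall ⊕ takes the minimum of its arguments and ⊗ takes their sum. Working out the expression (((6 ⊕ 6) ⊗ (0 ⊕ 10)) ⊕ ((8 ⊗ 7) ⊗ (-4 ⊗ -4))) gives 6.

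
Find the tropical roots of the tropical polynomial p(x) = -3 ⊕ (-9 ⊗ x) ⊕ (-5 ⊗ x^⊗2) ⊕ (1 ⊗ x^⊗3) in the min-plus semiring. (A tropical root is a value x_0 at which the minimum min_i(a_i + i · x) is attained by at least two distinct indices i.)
Roots: {-6, -4, 6}

Each tropical root is a break point of the lower envelope of the lines y = a_i + i · x (there are 4 lines, with slopes 0, 1, ..., 3). Only the lines that attain the minimum somewhere contribute to roots; other lines are dominated. Here the surviving (envelope) indices are i = 3, i = 2, i = 1, i = 0.
Intersections between consecutive envelope lines give the roots: for adjacent envelope indices i < j the intersection is x = (a_i − a_j) / (j − i). Reading off the sorted break points: {-6, -4, 6}.
Verification: at each break x_0, at least two indices attain the minimum of min_i(a_i + i · x_0).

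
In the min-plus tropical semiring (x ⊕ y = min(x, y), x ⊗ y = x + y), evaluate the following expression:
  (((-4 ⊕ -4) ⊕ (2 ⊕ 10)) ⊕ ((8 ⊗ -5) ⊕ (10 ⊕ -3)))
(((-4 ⊕ -4) ⊕ (2 ⊕ 10)) ⊕ ((8 ⊗ -5) ⊕ (10 ⊕ -3))) = -4

Expand innermost to outermost. Recall ⊕ takes the minimum of its arguments and ⊗ takes their sum. Working out the expression (((-4 ⊕ -4) ⊕ (2 ⊕ 10)) ⊕ ((8 ⊗ -5) ⊕ (10 ⊕ -3))) gives -4.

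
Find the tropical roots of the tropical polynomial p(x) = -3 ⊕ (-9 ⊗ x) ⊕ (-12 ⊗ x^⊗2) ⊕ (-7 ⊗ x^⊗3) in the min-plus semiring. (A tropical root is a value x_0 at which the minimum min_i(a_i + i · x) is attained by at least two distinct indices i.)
Roots: {-5, 3, 6}

Each tropical root is a break point of the lower envelope of the lines y = a_i + i · x (there are 4 lines, with slopes 0, 1, ..., 3). Only the lines that attain the minimum somewhere contribute to roots; other lines are dominated. Here the surviving (envelope) indices are i = 3, i = 2, i = 1, i = 0.
Intersections between consecutive envelope lines give the roots: for adjacent envelope indices i < j the intersection is x = (a_i − a_j) / (j − i). Reading off the sorted break points: {-5, 3, 6}.
Verification: at each break x_0, at least two indices attain the minimum of min_i(a_i + i · x_0).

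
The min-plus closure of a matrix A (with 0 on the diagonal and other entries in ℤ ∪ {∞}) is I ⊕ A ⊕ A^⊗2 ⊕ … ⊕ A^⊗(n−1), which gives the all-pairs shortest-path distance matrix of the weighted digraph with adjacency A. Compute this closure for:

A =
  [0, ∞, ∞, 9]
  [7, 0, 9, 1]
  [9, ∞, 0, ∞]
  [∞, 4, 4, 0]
Closure =
  [0, 13, 13, 9]
  [7, 0, 5, 1]
  [9, 22, 0, 18]
  [11, 4, 4, 0]

This is the Floyd-Warshall all-pairs shortest-path computation. For each intermediate vertex k = 0, 1, …, 3, update dist[i][j] ← min(dist[i][j], dist[i][k] + dist[k][j]). The final matrix gives, for each (i, j), the minimum total weight of any directed path from i to j (possibly empty when i = j).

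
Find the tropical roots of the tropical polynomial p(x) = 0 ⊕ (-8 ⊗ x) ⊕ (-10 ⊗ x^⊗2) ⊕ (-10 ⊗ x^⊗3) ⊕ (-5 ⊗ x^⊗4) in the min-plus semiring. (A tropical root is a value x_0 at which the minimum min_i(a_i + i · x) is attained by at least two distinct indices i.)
Roots: {-5, 0, 2, 8}

Each tropical root is a break point of the lower envelope of the lines y = a_i + i · x (there are 5 lines, with slopes 0, 1, ..., 4). Only the lines that attain the minimum somewhere contribute to roots; other lines are dominated. Here the surviving (envelope) indices are i = 4, i = 3, i = 2, i = 1, i = 0.
Intersections between consecutive envelope lines give the roots: for adjacent envelope indices i < j the intersection is x = (a_i − a_j) / (j − i). Reading off the sorted break points: {-5, 0, 2, 8}.
Verification: at each break x_0, at least two indices attain the minimum of min_i(a_i + i · x_0).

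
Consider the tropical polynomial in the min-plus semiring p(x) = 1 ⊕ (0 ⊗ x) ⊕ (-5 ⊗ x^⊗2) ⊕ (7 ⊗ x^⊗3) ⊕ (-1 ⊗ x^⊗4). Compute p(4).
p(4) = 1

A tropical monomial a ⊗ x^⊗i evaluates to a + i · x. Evaluating each term at x = 4:
  Term 0 contributes 1 + 0 · 4 = 1
  Term 1 contributes 0 + 1 · 4 = 4
  Term 2 contributes -5 + 2 · 4 = 3
  Term 3 contributes 7 + 3 · 4 = 19
  Term 4 contributes -1 + 4 · 4 = 15
p(4) = ⊕ of these = min[1, 4, 3, 19, 15] = 1.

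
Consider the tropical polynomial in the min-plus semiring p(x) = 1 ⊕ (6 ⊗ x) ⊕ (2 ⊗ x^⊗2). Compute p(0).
p(0) = 1

A tropical monomial a ⊗ x^⊗i evaluates to a + i · x. Evaluating each term at x = 0:
  Term 0 contributes 1 + 0 · 0 = 1
  Term 1 contributes 6 + 1 · 0 = 6
  Term 2 contributes 2 + 2 · 0 = 2
p(0) = ⊕ of these = min[1, 6, 2] = 1.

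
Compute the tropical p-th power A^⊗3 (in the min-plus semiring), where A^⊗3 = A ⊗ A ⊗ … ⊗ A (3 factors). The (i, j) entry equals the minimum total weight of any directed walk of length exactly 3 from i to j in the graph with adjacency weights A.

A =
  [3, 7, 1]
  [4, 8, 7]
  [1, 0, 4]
A^⊗3 =
  [5, 4, 3]
  [6, 5, 8]
  [3, 2, 5]

Each entry (A^⊗3)_ij equals the minimum over all length-3 walks i = v_0 → v_1 → … → v_3 = j of Σ_t A[v_t][v_{t+1}]. For example, for (i, j) = (0, 2) we minimise over 9 possible intermediate vertex sequences; the minimum is 3, attained along the walk 0 → 2 → 0 → 2.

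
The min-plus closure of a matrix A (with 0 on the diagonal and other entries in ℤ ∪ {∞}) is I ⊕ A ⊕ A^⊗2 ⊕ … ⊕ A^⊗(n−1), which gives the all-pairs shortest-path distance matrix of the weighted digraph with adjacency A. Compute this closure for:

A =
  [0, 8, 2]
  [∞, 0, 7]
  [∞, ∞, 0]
Closure =
  [0, 8, 2]
  [∞, 0, 7]
  [∞, ∞, 0]

This is the Floyd-Warshall all-pairs shortest-path computation. For each intermediate vertex k = 0, 1, …, 2, update dist[i][j] ← min(dist[i][j], dist[i][k] + dist[k][j]). The final matrix gives, for each (i, j), the minimum total weight of any directed path from i to j (possibly empty when i = j).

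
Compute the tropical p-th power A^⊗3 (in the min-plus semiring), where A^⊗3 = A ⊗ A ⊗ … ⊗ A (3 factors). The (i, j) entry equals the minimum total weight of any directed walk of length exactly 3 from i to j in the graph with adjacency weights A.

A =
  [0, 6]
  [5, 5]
A^⊗3 =
  [0, 6]
  [5, 11]

Each entry (A^⊗3)_ij equals the minimum over all length-3 walks i = v_0 → v_1 → … → v_3 = j of Σ_t A[v_t][v_{t+1}]. For example, for (i, j) = (0, 1) we minimise over 4 possible intermediate vertex sequences; the minimum is 6, attained along the walk 0 → 0 → 0 → 1.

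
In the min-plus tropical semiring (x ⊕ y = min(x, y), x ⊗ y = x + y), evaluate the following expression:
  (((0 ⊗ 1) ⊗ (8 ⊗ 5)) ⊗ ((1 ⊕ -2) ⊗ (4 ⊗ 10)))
(((0 ⊗ 1) ⊗ (8 ⊗ 5)) ⊗ ((1 ⊕ -2) ⊗ (4 ⊗ 10))) = 26

Expand innermost to outermost. Recall ⊕ takes the minimum of its arguments and ⊗ takes their sum. Working out the expression (((0 ⊗ 1) ⊗ (8 ⊗ 5)) ⊗ ((1 ⊕ -2) ⊗ (4 ⊗ 10))) gives 26.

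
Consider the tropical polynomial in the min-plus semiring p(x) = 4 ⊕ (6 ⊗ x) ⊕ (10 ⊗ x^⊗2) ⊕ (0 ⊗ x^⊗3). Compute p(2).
p(2) = 4

A tropical monomial a ⊗ x^⊗i evaluates to a + i · x. Evaluating each term at x = 2:
  Term 0 contributes 4 + 0 · 2 = 4
  Term 1 contributes 6 + 1 · 2 = 8
  Term 2 contributes 10 + 2 · 2 = 14
  Term 3 contributes 0 + 3 · 2 = 6
p(2) = ⊕ of these = min[4, 8, 14, 6] = 4.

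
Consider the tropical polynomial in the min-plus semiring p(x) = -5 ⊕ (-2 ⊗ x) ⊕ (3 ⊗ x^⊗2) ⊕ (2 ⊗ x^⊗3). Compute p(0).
p(0) = -5

A tropical monomial a ⊗ x^⊗i evaluates to a + i · x. Evaluating each term at x = 0:
  Term 0 contributes -5 + 0 · 0 = -5
  Term 1 contributes -2 + 1 · 0 = -2
  Term 2 contributes 3 + 2 · 0 = 3
  Term 3 contributes 2 + 3 · 0 = 2
p(0) = ⊕ of these = min[-5, -2, 3, 2] = -5.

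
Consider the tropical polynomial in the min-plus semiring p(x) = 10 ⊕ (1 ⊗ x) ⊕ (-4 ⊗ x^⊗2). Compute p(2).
p(2) = 0

A tropical monomial a ⊗ x^⊗i evaluates to a + i · x. Evaluating each term at x = 2:
  Term 0 contributes 10 + 0 · 2 = 10
  Term 1 contributes 1 + 1 · 2 = 3
  Term 2 contributes -4 + 2 · 2 = 0
p(2) = ⊕ of these = min[10, 3, 0] = 0.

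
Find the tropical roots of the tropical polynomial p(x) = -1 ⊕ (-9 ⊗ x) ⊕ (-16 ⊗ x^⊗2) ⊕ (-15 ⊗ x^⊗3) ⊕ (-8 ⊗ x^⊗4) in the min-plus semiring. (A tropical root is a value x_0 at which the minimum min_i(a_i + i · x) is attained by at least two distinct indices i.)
Roots: {-7, -1, 7, 8}

Each tropical root is a break point of the lower envelope of the lines y = a_i + i · x (there are 5 lines, with slopes 0, 1, ..., 4). Only the lines that attain the minimum somewhere contribute to roots; other lines are dominated. Here the surviving (envelope) indices are i = 4, i = 3, i = 2, i = 1, i = 0.
Intersections between consecutive envelope lines give the roots: for adjacent envelope indices i < j the intersection is x = (a_i − a_j) / (j − i). Reading off the sorted break points: {-7, -1, 7, 8}.
Verification: at each break x_0, at least two indices attain the minimum of min_i(a_i + i · x_0).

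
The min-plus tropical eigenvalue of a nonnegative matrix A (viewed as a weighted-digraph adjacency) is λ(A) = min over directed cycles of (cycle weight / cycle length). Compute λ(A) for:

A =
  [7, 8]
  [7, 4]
λ(A) = 4

Enumerate directed cycles and compute their means (weight / length). Sample:
  cycle 0 → 0: weight = 7, length = 1, mean = 7/1 ≈ 7.000
  cycle 1 → 1: weight = 4, length = 1, mean = 4/1 ≈ 4.000
  cycle 0 → 1 → 0: weight = 15, length = 2, mean = 15/2 ≈ 7.500
  cycle 1 → 0 → 1: weight = 15, length = 2, mean = 15/2 ≈ 7.500
Minimum mean = 4.000, attained e.g. along the cycle 1 → 1 with weight 4 and length 1. So λ(A) = 4/1 = 4.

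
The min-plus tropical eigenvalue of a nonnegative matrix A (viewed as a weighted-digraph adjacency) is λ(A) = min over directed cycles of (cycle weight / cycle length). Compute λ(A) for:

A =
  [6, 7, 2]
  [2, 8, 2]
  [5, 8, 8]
λ(A) = 7/2

Enumerate directed cycles and compute their means (weight / length). Sample:
  cycle 0 → 0: weight = 6, length = 1, mean = 6/1 ≈ 6.000
  cycle 1 → 1: weight = 8, length = 1, mean = 8/1 ≈ 8.000
  cycle 2 → 2: weight = 8, length = 1, mean = 8/1 ≈ 8.000
  cycle 0 → 1 → 0: weight = 9, length = 2, mean = 9/2 ≈ 4.500
  cycle 0 → 2 → 0: weight = 7, length = 2, mean = 7/2 ≈ 3.500
  cycle 1 → 0 → 1: weight = 9, length = 2, mean = 9/2 ≈ 4.500
Minimum mean = 3.500, attained e.g. along the cycle 0 → 2 → 0 with weight 7 and length 2. So λ(A) = 7/2 = 7/2.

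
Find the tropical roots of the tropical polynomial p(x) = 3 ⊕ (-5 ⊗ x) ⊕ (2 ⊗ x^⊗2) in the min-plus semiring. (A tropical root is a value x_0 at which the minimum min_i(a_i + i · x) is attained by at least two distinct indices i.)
Roots: {-7, 8}

Each tropical root is a break point of the lower envelope of the lines y = a_i + i · x (there are 3 lines, with slopes 0, 1, ..., 2). Only the lines that attain the minimum somewhere contribute to roots; other lines are dominated. Here the surviving (envelope) indices are i = 2, i = 1, i = 0.
Intersections between consecutive envelope lines give the roots: for adjacent envelope indices i < j the intersection is x = (a_i − a_j) / (j − i). Reading off the sorted break points: {-7, 8}.
Verification: at each break x_0, at least two indices attain the minimum of min_i(a_i + i · x_0).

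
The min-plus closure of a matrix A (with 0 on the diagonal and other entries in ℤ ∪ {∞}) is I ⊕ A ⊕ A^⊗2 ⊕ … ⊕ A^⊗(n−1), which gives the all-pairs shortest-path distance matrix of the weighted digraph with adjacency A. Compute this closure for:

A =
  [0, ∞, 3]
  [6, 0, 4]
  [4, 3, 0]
Closure =
  [0, 6, 3]
  [6, 0, 4]
  [4, 3, 0]

This is the Floyd-Warshall all-pairs shortest-path computation. For each intermediate vertex k = 0, 1, …, 2, update dist[i][j] ← min(dist[i][j], dist[i][k] + dist[k][j]). The final matrix gives, for each (i, j), the minimum total weight of any directed path from i to j (possibly empty when i = j).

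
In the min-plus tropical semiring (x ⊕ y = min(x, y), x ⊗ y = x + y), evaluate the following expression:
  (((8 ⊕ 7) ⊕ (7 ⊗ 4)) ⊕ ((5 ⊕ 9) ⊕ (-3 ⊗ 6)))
(((8 ⊕ 7) ⊕ (7 ⊗ 4)) ⊕ ((5 ⊕ 9) ⊕ (-3 ⊗ 6))) = 3

Expand innermost to outermost. Recall ⊕ takes the minimum of its arguments and ⊗ takes their sum. Working out the expression (((8 ⊕ 7) ⊕ (7 ⊗ 4)) ⊕ ((5 ⊕ 9) ⊕ (-3 ⊗ 6))) gives 3.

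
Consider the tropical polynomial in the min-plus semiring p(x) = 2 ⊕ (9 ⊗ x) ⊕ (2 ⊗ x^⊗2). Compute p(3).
p(3) = 2

A tropical monomial a ⊗ x^⊗i evaluates to a + i · x. Evaluating each term at x = 3:
  Term 0 contributes 2 + 0 · 3 = 2
  Term 1 contributes 9 + 1 · 3 = 12
  Term 2 contributes 2 + 2 · 3 = 8
p(3) = ⊕ of these = min[2, 12, 8] = 2.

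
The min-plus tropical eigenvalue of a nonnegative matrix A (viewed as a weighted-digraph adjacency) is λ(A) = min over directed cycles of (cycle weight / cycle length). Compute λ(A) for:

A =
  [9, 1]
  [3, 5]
λ(A) = 2

Enumerate directed cycles and compute their means (weight / length). Sample:
  cycle 0 → 0: weight = 9, length = 1, mean = 9/1 ≈ 9.000
  cycle 1 → 1: weight = 5, length = 1, mean = 5/1 ≈ 5.000
  cycle 0 → 1 → 0: weight = 4, length = 2, mean = 4/2 ≈ 2.000
  cycle 1 → 0 → 1: weight = 4, length = 2, mean = 4/2 ≈ 2.000
Minimum mean = 2.000, attained e.g. along the cycle 0 → 1 → 0 with weight 4 and length 2. So λ(A) = 4/2 = 2.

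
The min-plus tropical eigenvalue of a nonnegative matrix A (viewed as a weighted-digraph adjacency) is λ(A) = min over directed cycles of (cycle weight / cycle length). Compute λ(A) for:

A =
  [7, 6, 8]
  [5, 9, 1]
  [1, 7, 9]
λ(A) = 8/3

Enumerate directed cycles and compute their means (weight / length). Sample:
  cycle 0 → 0: weight = 7, length = 1, mean = 7/1 ≈ 7.000
  cycle 1 → 1: weight = 9, length = 1, mean = 9/1 ≈ 9.000
  cycle 2 → 2: weight = 9, length = 1, mean = 9/1 ≈ 9.000
  cycle 0 → 1 → 0: weight = 11, length = 2, mean = 11/2 ≈ 5.500
  cycle 0 → 2 → 0: weight = 9, length = 2, mean = 9/2 ≈ 4.500
  cycle 1 → 0 → 1: weight = 11, length = 2, mean = 11/2 ≈ 5.500
Minimum mean = 2.667, attained e.g. along the cycle 0 → 1 → 2 → 0 with weight 8 and length 3. So λ(A) = 8/3 = 8/3.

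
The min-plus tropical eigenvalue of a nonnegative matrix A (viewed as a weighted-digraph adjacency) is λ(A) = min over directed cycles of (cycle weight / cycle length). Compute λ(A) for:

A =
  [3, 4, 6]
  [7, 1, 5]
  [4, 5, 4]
λ(A) = 1

Enumerate directed cycles and compute their means (weight / length). Sample:
  cycle 0 → 0: weight = 3, length = 1, mean = 3/1 ≈ 3.000
  cycle 1 → 1: weight = 1, length = 1, mean = 1/1 ≈ 1.000
  cycle 2 → 2: weight = 4, length = 1, mean = 4/1 ≈ 4.000
  cycle 0 → 1 → 0: weight = 11, length = 2, mean = 11/2 ≈ 5.500
  cycle 0 → 2 → 0: weight = 10, length = 2, mean = 10/2 ≈ 5.000
  cycle 1 → 0 → 1: weight = 11, length = 2, mean = 11/2 ≈ 5.500
Minimum mean = 1.000, attained e.g. along the cycle 1 → 1 with weight 1 and length 1. So λ(A) = 1/1 = 1.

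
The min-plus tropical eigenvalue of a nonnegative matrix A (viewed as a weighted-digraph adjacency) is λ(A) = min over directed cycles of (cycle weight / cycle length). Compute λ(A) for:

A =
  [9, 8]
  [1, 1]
λ(A) = 1

Enumerate directed cycles and compute their means (weight / length). Sample:
  cycle 0 → 0: weight = 9, length = 1, mean = 9/1 ≈ 9.000
  cycle 1 → 1: weight = 1, length = 1, mean = 1/1 ≈ 1.000
  cycle 0 → 1 → 0: weight = 9, length = 2, mean = 9/2 ≈ 4.500
  cycle 1 → 0 → 1: weight = 9, length = 2, mean = 9/2 ≈ 4.500
Minimum mean = 1.000, attained e.g. along the cycle 1 → 1 with weight 1 and length 1. So λ(A) = 1/1 = 1.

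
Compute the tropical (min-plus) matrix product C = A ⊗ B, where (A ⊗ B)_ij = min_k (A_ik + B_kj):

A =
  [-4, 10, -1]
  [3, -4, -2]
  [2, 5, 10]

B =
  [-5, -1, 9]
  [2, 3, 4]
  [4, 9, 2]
A ⊗ B =
  [-9, -5, 1]
  [-2, -1, 0]
  [-3, 1, 9]

Apply the min-plus product entry-by-entry:
  C[0][0] = min over k of (A[0][0] + B[0][0] = -4 + -5 = -9, A[0][1] + B[1][0] = 10 + 2 = 12, A[0][2] + B[2][0] = -1 + 4 = 3) = -9 (attained at k = 0)
  C[0][1] = min over k of (A[0][0] + B[0][1] = -4 + -1 = -5, A[0][1] + B[1][1] = 10 + 3 = 13, A[0][2] + B[2][1] = -1 + 9 = 8) = -5 (attained at k = 0)
  C[0][2] = min over k of (A[0][0] + B[0][2] = -4 + 9 = 5, A[0][1] + B[1][2] = 10 + 4 = 14, A[0][2] + B[2][2] = -1 + 2 = 1) = 1 (attained at k = 2)
  C[1][0] = min over k of (A[1][0] + B[0][0] = 3 + -5 = -2, A[1][1] + B[1][0] = -4 + 2 = -2, A[1][2] + B[2][0] = -2 + 4 = 2) = -2 (attained at k = 0)
  C[1][1] = min over k of (A[1][0] + B[0][1] = 3 + -1 = 2, A[1][1] + B[1][1] = -4 + 3 = -1, A[1][2] + B[2][1] = -2 + 9 = 7) = -1 (attained at k = 1)
  C[1][2] = min over k of (A[1][0] + B[0][2] = 3 + 9 = 12, A[1][1] + B[1][2] = -4 + 4 = 0, A[1][2] + B[2][2] = -2 + 2 = 0) = 0 (attained at k = 1)
  C[2][0] = min over k of (A[2][0] + B[0][0] = 2 + -5 = -3, A[2][1] + B[1][0] = 5 + 2 = 7, A[2][2] + B[2][0] = 10 + 4 = 14) = -3 (attained at k = 0)
  C[2][1] = min over k of (A[2][0] + B[0][1] = 2 + -1 = 1, A[2][1] + B[1][1] = 5 + 3 = 8, A[2][2] + B[2][1] = 10 + 9 = 19) = 1 (attained at k = 0)
  C[2][2] = min over k of (A[2][0] + B[0][2] = 2 + 9 = 11, A[2][1] + B[1][2] = 5 + 4 = 9, A[2][2] + B[2][2] = 10 + 2 = 12) = 9 (attained at k = 1)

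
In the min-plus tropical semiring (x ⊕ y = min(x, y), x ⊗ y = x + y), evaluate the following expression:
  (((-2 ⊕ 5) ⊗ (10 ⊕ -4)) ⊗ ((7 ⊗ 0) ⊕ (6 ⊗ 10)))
(((-2 ⊕ 5) ⊗ (10 ⊕ -4)) ⊗ ((7 ⊗ 0) ⊕ (6 ⊗ 10))) = 1

Expand innermost to outermost. Recall ⊕ takes the minimum of its arguments and ⊗ takes their sum. Working out the expression (((-2 ⊕ 5) ⊗ (10 ⊕ -4)) ⊗ ((7 ⊗ 0) ⊕ (6 ⊗ 10))) gives 1.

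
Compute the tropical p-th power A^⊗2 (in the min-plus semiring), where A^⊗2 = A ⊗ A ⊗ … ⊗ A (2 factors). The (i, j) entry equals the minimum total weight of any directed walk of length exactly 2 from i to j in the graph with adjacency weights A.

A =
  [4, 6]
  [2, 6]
A^⊗2 =
  [8, 10]
  [6, 8]

Each entry (A^⊗2)_ij equals the minimum over all length-2 walks i = v_0 → v_1 → … → v_2 = j of Σ_t A[v_t][v_{t+1}]. For example, for (i, j) = (0, 1) we minimise over 2 possible intermediate vertex sequences; the minimum is 10, attained along the walk 0 → 0 → 1.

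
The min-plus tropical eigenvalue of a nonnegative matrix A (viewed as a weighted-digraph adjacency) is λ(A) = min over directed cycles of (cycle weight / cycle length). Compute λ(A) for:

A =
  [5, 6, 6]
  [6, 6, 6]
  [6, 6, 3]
λ(A) = 3

Enumerate directed cycles and compute their means (weight / length). Sample:
  cycle 0 → 0: weight = 5, length = 1, mean = 5/1 ≈ 5.000
  cycle 1 → 1: weight = 6, length = 1, mean = 6/1 ≈ 6.000
  cycle 2 → 2: weight = 3, length = 1, mean = 3/1 ≈ 3.000
  cycle 0 → 1 → 0: weight = 12, length = 2, mean = 12/2 ≈ 6.000
  cycle 0 → 2 → 0: weight = 12, length = 2, mean = 12/2 ≈ 6.000
  cycle 1 → 0 → 1: weight = 12, length = 2, mean = 12/2 ≈ 6.000
Minimum mean = 3.000, attained e.g. along the cycle 2 → 2 with weight 3 and length 1. So λ(A) = 3/1 = 3.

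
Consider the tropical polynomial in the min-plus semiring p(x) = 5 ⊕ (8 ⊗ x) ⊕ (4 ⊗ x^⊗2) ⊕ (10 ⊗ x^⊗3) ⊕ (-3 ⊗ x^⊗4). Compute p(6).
p(6) = 5

A tropical monomial a ⊗ x^⊗i evaluates to a + i · x. Evaluating each term at x = 6:
  Term 0 contributes 5 + 0 · 6 = 5
  Term 1 contributes 8 + 1 · 6 = 14
  Term 2 contributes 4 + 2 · 6 = 16
  Term 3 contributes 10 + 3 · 6 = 28
  Term 4 contributes -3 + 4 · 6 = 21
p(6) = ⊕ of these = min[5, 14, 16, 28, 21] = 5.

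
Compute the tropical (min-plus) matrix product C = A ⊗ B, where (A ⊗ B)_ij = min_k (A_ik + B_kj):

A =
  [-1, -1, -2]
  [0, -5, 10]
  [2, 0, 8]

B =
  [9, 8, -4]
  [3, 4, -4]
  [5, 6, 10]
A ⊗ B =
  [2, 3, -5]
  [-2, -1, -9]
  [3, 4, -4]

Apply the min-plus product entry-by-entry:
  C[0][0] = min over k of (A[0][0] + B[0][0] = -1 + 9 = 8, A[0][1] + B[1][0] = -1 + 3 = 2, A[0][2] + B[2][0] = -2 + 5 = 3) = 2 (attained at k = 1)
  C[0][1] = min over k of (A[0][0] + B[0][1] = -1 + 8 = 7, A[0][1] + B[1][1] = -1 + 4 = 3, A[0][2] + B[2][1] = -2 + 6 = 4) = 3 (attained at k = 1)
  C[0][2] = min over k of (A[0][0] + B[0][2] = -1 + -4 = -5, A[0][1] + B[1][2] = -1 + -4 = -5, A[0][2] + B[2][2] = -2 + 10 = 8) = -5 (attained at k = 0)
  C[1][0] = min over k of (A[1][0] + B[0][0] = 0 + 9 = 9, A[1][1] + B[1][0] = -5 + 3 = -2, A[1][2] + B[2][0] = 10 + 5 = 15) = -2 (attained at k = 1)
  C[1][1] = min over k of (A[1][0] + B[0][1] = 0 + 8 = 8, A[1][1] + B[1][1] = -5 + 4 = -1, A[1][2] + B[2][1] = 10 + 6 = 16) = -1 (attained at k = 1)
  C[1][2] = min over k of (A[1][0] + B[0][2] = 0 + -4 = -4, A[1][1] + B[1][2] = -5 + -4 = -9, A[1][2] + B[2][2] = 10 + 10 = 20) = -9 (attained at k = 1)
  C[2][0] = min over k of (A[2][0] + B[0][0] = 2 + 9 = 11, A[2][1] + B[1][0] = 0 + 3 = 3, A[2][2] + B[2][0] = 8 + 5 = 13) = 3 (attained at k = 1)
  C[2][1] = min over k of (A[2][0] + B[0][1] = 2 + 8 = 10, A[2][1] + B[1][1] = 0 + 4 = 4, A[2][2] + B[2][1] = 8 + 6 = 14) = 4 (attained at k = 1)
  C[2][2] = min over k of (A[2][0] + B[0][2] = 2 + -4 = -2, A[2][1] + B[1][2] = 0 + -4 = -4, A[2][2] + B[2][2] = 8 + 10 = 18) = -4 (attained at k = 1)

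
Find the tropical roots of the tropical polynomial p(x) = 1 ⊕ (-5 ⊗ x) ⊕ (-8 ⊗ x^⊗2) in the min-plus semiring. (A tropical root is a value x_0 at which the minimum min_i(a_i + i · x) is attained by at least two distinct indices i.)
Roots: {3, 6}

Each tropical root is a break point of the lower envelope of the lines y = a_i + i · x (there are 3 lines, with slopes 0, 1, ..., 2). Only the lines that attain the minimum somewhere contribute to roots; other lines are dominated. Here the surviving (envelope) indices are i = 2, i = 1, i = 0.
Intersections between consecutive envelope lines give the roots: for adjacent envelope indices i < j the intersection is x = (a_i − a_j) / (j − i). Reading off the sorted break points: {3, 6}.
Verification: at each break x_0, at least two indices attain the minimum of min_i(a_i + i · x_0).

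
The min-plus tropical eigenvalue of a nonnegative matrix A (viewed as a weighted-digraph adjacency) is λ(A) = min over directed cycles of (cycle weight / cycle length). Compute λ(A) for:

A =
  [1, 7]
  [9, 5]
λ(A) = 1

Enumerate directed cycles and compute their means (weight / length). Sample:
  cycle 0 → 0: weight = 1, length = 1, mean = 1/1 ≈ 1.000
  cycle 1 → 1: weight = 5, length = 1, mean = 5/1 ≈ 5.000
  cycle 0 → 1 → 0: weight = 16, length = 2, mean = 16/2 ≈ 8.000
  cycle 1 → 0 → 1: weight = 16, length = 2, mean = 16/2 ≈ 8.000
Minimum mean = 1.000, attained e.g. along the cycle 0 → 0 with weight 1 and length 1. So λ(A) = 1/1 = 1.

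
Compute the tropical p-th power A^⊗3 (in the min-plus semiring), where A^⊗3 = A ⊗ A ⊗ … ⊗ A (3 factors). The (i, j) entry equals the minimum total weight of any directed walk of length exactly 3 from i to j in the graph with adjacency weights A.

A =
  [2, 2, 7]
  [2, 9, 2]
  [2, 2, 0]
A^⊗3 =
  [6, 6, 4]
  [4, 4, 2]
  [2, 2, 0]

Each entry (A^⊗3)_ij equals the minimum over all length-3 walks i = v_0 → v_1 → … → v_3 = j of Σ_t A[v_t][v_{t+1}]. For example, for (i, j) = (0, 2) we minimise over 9 possible intermediate vertex sequences; the minimum is 4, attained along the walk 0 → 1 → 2 → 2.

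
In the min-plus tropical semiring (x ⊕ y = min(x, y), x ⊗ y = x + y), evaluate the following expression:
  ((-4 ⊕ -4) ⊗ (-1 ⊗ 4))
((-4 ⊕ -4) ⊗ (-1 ⊗ 4)) = -1

Expand innermost to outermost. Recall ⊕ takes the minimum of its arguments and ⊗ takes their sum. Working out the expression ((-4 ⊕ -4) ⊗ (-1 ⊗ 4)) gives -1.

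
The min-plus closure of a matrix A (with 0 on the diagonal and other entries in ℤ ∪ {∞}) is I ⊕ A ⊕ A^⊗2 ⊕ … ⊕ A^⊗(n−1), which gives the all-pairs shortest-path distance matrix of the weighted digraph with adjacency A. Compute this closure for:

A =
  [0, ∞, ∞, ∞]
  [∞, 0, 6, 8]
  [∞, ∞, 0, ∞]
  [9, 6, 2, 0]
Closure =
  [0, ∞, ∞, ∞]
  [17, 0, 6, 8]
  [∞, ∞, 0, ∞]
  [9, 6, 2, 0]

This is the Floyd-Warshall all-pairs shortest-path computation. For each intermediate vertex k = 0, 1, …, 3, update dist[i][j] ← min(dist[i][j], dist[i][k] + dist[k][j]). The final matrix gives, for each (i, j), the minimum total weight of any directed path from i to j (possibly empty when i = j).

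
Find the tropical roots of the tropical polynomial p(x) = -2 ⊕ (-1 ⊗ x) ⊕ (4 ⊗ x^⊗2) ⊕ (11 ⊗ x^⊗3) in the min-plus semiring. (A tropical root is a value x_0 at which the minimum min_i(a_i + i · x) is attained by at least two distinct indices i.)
Roots: {-7, -5, -1}

Each tropical root is a break point of the lower envelope of the lines y = a_i + i · x (there are 4 lines, with slopes 0, 1, ..., 3). Only the lines that attain the minimum somewhere contribute to roots; other lines are dominated. Here the surviving (envelope) indices are i = 3, i = 2, i = 1, i = 0.
Intersections between consecutive envelope lines give the roots: for adjacent envelope indices i < j the intersection is x = (a_i − a_j) / (j − i). Reading off the sorted break points: {-7, -5, -1}.
Verification: at each break x_0, at least two indices attain the minimum of min_i(a_i + i · x_0).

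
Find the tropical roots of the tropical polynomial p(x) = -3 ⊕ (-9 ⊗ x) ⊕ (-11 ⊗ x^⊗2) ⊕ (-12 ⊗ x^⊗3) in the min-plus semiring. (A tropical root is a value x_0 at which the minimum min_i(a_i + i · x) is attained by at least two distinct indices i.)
Roots: {1, 2, 6}

Each tropical root is a break point of the lower envelope of the lines y = a_i + i · x (there are 4 lines, with slopes 0, 1, ..., 3). Only the lines that attain the minimum somewhere contribute to roots; other lines are dominated. Here the surviving (envelope) indices are i = 3, i = 2, i = 1, i = 0.
Intersections between consecutive envelope lines give the roots: for adjacent envelope indices i < j the intersection is x = (a_i − a_j) / (j − i). Reading off the sorted break points: {1, 2, 6}.
Verification: at each break x_0, at least two indices attain the minimum of min_i(a_i + i · x_0).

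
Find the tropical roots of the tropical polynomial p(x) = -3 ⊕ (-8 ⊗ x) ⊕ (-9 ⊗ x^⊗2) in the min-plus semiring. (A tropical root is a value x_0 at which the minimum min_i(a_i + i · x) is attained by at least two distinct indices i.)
Roots: {1, 5}

Each tropical root is a break point of the lower envelope of the lines y = a_i + i · x (there are 3 lines, with slopes 0, 1, ..., 2). Only the lines that attain the minimum somewhere contribute to roots; other lines are dominated. Here the surviving (envelope) indices are i = 2, i = 1, i = 0.
Intersections between consecutive envelope lines give the roots: for adjacent envelope indices i < j the intersection is x = (a_i − a_j) / (j − i). Reading off the sorted break points: {1, 5}.
Verification: at each break x_0, at least two indices attain the minimum of min_i(a_i + i · x_0).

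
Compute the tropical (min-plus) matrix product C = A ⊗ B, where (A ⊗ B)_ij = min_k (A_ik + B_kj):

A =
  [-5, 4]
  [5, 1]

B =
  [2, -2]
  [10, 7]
A ⊗ B =
  [-3, -7]
  [7, 3]

Apply the min-plus product entry-by-entry:
  C[0][0] = min over k of (A[0][0] + B[0][0] = -5 + 2 = -3, A[0][1] + B[1][0] = 4 + 10 = 14) = -3 (attained at k = 0)
  C[0][1] = min over k of (A[0][0] + B[0][1] = -5 + -2 = -7, A[0][1] + B[1][1] = 4 + 7 = 11) = -7 (attained at k = 0)
  C[1][0] = min over k of (A[1][0] + B[0][0] = 5 + 2 = 7, A[1][1] + B[1][0] = 1 + 10 = 11) = 7 (attained at k = 0)
  C[1][1] = min over k of (A[1][0] + B[0][1] = 5 + -2 = 3, A[1][1] + B[1][1] = 1 + 7 = 8) = 3 (attained at k = 0)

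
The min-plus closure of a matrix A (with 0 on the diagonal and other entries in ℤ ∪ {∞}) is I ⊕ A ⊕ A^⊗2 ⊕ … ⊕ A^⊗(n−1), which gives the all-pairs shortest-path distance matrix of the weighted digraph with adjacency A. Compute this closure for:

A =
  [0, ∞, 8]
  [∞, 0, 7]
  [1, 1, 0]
Closure =
  [0, 9, 8]
  [8, 0, 7]
  [1, 1, 0]

This is the Floyd-Warshall all-pairs shortest-path computation. For each intermediate vertex k = 0, 1, …, 2, update dist[i][j] ← min(dist[i][j], dist[i][k] + dist[k][j]). The final matrix gives, for each (i, j), the minimum total weight of any directed path from i to j (possibly empty when i = j).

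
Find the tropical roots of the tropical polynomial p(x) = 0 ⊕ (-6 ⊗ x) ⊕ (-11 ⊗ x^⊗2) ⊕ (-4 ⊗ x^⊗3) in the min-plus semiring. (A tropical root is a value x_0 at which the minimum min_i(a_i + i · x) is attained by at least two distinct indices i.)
Roots: {-7, 5, 6}

Each tropical root is a break point of the lower envelope of the lines y = a_i + i · x (there are 4 lines, with slopes 0, 1, ..., 3). Only the lines that attain the minimum somewhere contribute to roots; other lines are dominated. Here the surviving (envelope) indices are i = 3, i = 2, i = 1, i = 0.
Intersections between consecutive envelope lines give the roots: for adjacent envelope indices i < j the intersection is x = (a_i − a_j) / (j − i). Reading off the sorted break points: {-7, 5, 6}.
Verification: at each break x_0, at least two indices attain the minimum of min_i(a_i + i · x_0).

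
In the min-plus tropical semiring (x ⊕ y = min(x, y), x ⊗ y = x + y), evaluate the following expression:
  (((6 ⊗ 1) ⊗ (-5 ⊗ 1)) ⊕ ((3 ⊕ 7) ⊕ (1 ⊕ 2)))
(((6 ⊗ 1) ⊗ (-5 ⊗ 1)) ⊕ ((3 ⊕ 7) ⊕ (1 ⊕ 2))) = 1

Expand innermost to outermost. Recall ⊕ takes the minimum of its arguments and ⊗ takes their sum. Working out the expression (((6 ⊗ 1) ⊗ (-5 ⊗ 1)) ⊕ ((3 ⊕ 7) ⊕ (1 ⊕ 2))) gives 1.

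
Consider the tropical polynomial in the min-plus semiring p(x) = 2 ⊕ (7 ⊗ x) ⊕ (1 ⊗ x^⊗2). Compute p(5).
p(5) = 2

A tropical monomial a ⊗ x^⊗i evaluates to a + i · x. Evaluating each term at x = 5:
  Term 0 contributes 2 + 0 · 5 = 2
  Term 1 contributes 7 + 1 · 5 = 12
  Term 2 contributes 1 + 2 · 5 = 11
p(5) = ⊕ of these = min[2, 12, 11] = 2.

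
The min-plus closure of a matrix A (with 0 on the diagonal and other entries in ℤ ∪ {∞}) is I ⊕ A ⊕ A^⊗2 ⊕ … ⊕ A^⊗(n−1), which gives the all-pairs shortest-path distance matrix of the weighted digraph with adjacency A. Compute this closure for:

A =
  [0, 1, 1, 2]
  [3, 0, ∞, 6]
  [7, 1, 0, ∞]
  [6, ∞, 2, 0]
Closure =
  [0, 1, 1, 2]
  [3, 0, 4, 5]
  [4, 1, 0, 6]
  [6, 3, 2, 0]

This is the Floyd-Warshall all-pairs shortest-path computation. For each intermediate vertex k = 0, 1, …, 3, update dist[i][j] ← min(dist[i][j], dist[i][k] + dist[k][j]). The final matrix gives, for each (i, j), the minimum total weight of any directed path from i to j (possibly empty when i = j).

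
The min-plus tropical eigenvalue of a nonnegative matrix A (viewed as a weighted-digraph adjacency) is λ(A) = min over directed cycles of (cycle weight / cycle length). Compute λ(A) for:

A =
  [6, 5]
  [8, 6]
λ(A) = 6

Enumerate directed cycles and compute their means (weight / length). Sample:
  cycle 0 → 0: weight = 6, length = 1, mean = 6/1 ≈ 6.000
  cycle 1 → 1: weight = 6, length = 1, mean = 6/1 ≈ 6.000
  cycle 0 → 1 → 0: weight = 13, length = 2, mean = 13/2 ≈ 6.500
  cycle 1 → 0 → 1: weight = 13, length = 2, mean = 13/2 ≈ 6.500
Minimum mean = 6.000, attained e.g. along the cycle 0 → 0 with weight 6 and length 1. So λ(A) = 6/1 = 6.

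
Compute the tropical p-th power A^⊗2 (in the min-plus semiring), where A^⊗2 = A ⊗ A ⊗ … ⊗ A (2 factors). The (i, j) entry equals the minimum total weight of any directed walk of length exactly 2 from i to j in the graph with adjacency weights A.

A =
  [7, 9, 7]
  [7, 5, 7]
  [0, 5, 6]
A^⊗2 =
  [7, 12, 13]
  [7, 10, 12]
  [6, 9, 7]

Each entry (A^⊗2)_ij equals the minimum over all length-2 walks i = v_0 → v_1 → … → v_2 = j of Σ_t A[v_t][v_{t+1}]. For example, for (i, j) = (0, 2) we minimise over 3 possible intermediate vertex sequences; the minimum is 13, attained along the walk 0 → 2 → 2.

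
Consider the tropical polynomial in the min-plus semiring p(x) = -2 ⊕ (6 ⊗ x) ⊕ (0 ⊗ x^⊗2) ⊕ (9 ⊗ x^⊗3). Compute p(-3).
p(-3) = -6

A tropical monomial a ⊗ x^⊗i evaluates to a + i · x. Evaluating each term at x = -3:
  Term 0 contributes -2 + 0 · -3 = -2
  Term 1 contributes 6 + 1 · -3 = 3
  Term 2 contributes 0 + 2 · -3 = -6
  Term 3 contributes 9 + 3 · -3 = 0
p(-3) = ⊕ of these = min[-2, 3, -6, 0] = -6.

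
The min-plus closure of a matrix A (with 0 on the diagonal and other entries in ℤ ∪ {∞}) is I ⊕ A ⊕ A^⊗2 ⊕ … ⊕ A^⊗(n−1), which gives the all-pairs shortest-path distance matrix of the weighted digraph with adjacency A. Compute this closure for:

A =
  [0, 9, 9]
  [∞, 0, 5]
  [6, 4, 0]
Closure =
  [0, 9, 9]
  [11, 0, 5]
  [6, 4, 0]

This is the Floyd-Warshall all-pairs shortest-path computation. For each intermediate vertex k = 0, 1, …, 2, update dist[i][j] ← min(dist[i][j], dist[i][k] + dist[k][j]). The final matrix gives, for each (i, j), the minimum total weight of any directed path from i to j (possibly empty when i = j).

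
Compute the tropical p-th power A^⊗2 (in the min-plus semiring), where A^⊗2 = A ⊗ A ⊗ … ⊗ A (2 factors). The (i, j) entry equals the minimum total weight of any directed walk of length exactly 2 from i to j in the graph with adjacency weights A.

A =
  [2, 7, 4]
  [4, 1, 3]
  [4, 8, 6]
A^⊗2 =
  [4, 8, 6]
  [5, 2, 4]
  [6, 9, 8]

Each entry (A^⊗2)_ij equals the minimum over all length-2 walks i = v_0 → v_1 → … → v_2 = j of Σ_t A[v_t][v_{t+1}]. For example, for (i, j) = (0, 2) we minimise over 3 possible intermediate vertex sequences; the minimum is 6, attained along the walk 0 → 0 → 2.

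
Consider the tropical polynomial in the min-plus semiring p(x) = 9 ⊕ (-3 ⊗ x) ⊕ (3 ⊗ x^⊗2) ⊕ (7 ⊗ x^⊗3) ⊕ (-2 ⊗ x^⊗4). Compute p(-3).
p(-3) = -14

A tropical monomial a ⊗ x^⊗i evaluates to a + i · x. Evaluating each term at x = -3:
  Term 0 contributes 9 + 0 · -3 = 9
  Term 1 contributes -3 + 1 · -3 = -6
  Term 2 contributes 3 + 2 · -3 = -3
  Term 3 contributes 7 + 3 · -3 = -2
  Term 4 contributes -2 + 4 · -3 = -14
p(-3) = ⊕ of these = min[9, -6, -3, -2, -14] = -14.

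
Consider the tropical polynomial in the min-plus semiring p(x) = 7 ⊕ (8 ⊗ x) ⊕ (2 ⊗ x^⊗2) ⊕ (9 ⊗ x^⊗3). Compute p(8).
p(8) = 7

A tropical monomial a ⊗ x^⊗i evaluates to a + i · x. Evaluating each term at x = 8:
  Term 0 contributes 7 + 0 · 8 = 7
  Term 1 contributes 8 + 1 · 8 = 16
  Term 2 contributes 2 + 2 · 8 = 18
  Term 3 contributes 9 + 3 · 8 = 33
p(8) = ⊕ of these = min[7, 16, 18, 33] = 7.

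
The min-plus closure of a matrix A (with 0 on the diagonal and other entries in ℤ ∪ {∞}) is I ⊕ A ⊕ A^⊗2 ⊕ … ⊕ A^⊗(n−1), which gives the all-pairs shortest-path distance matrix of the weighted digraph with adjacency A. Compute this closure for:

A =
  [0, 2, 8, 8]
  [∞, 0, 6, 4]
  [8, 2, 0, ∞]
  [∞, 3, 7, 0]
Closure =
  [0, 2, 8, 6]
  [14, 0, 6, 4]
  [8, 2, 0, 6]
  [15, 3, 7, 0]

This is the Floyd-Warshall all-pairs shortest-path computation. For each intermediate vertex k = 0, 1, …, 3, update dist[i][j] ← min(dist[i][j], dist[i][k] + dist[k][j]). The final matrix gives, for each (i, j), the minimum total weight of any directed path from i to j (possibly empty when i = j).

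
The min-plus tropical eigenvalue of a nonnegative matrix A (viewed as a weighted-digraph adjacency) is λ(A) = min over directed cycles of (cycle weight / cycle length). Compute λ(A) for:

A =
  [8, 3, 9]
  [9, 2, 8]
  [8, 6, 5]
λ(A) = 2

Enumerate directed cycles and compute their means (weight / length). Sample:
  cycle 0 → 0: weight = 8, length = 1, mean = 8/1 ≈ 8.000
  cycle 1 → 1: weight = 2, length = 1, mean = 2/1 ≈ 2.000
  cycle 2 → 2: weight = 5, length = 1, mean = 5/1 ≈ 5.000
  cycle 0 → 1 → 0: weight = 12, length = 2, mean = 12/2 ≈ 6.000
  cycle 0 → 2 → 0: weight = 17, length = 2, mean = 17/2 ≈ 8.500
  cycle 1 → 0 → 1: weight = 12, length = 2, mean = 12/2 ≈ 6.000
Minimum mean = 2.000, attained e.g. along the cycle 1 → 1 with weight 2 and length 1. So λ(A) = 2/1 = 2.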